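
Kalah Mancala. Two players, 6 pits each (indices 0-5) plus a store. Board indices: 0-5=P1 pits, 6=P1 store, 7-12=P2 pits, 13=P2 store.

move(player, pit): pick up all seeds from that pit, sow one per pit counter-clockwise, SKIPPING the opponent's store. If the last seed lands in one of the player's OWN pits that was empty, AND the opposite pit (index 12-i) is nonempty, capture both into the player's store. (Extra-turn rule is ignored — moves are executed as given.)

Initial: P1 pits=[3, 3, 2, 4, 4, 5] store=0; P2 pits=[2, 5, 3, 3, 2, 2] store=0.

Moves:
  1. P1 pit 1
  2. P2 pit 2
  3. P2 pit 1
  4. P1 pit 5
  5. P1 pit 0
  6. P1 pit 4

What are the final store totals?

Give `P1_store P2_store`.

Answer: 2 1

Derivation:
Move 1: P1 pit1 -> P1=[3,0,3,5,5,5](0) P2=[2,5,3,3,2,2](0)
Move 2: P2 pit2 -> P1=[3,0,3,5,5,5](0) P2=[2,5,0,4,3,3](0)
Move 3: P2 pit1 -> P1=[3,0,3,5,5,5](0) P2=[2,0,1,5,4,4](1)
Move 4: P1 pit5 -> P1=[3,0,3,5,5,0](1) P2=[3,1,2,6,4,4](1)
Move 5: P1 pit0 -> P1=[0,1,4,6,5,0](1) P2=[3,1,2,6,4,4](1)
Move 6: P1 pit4 -> P1=[0,1,4,6,0,1](2) P2=[4,2,3,6,4,4](1)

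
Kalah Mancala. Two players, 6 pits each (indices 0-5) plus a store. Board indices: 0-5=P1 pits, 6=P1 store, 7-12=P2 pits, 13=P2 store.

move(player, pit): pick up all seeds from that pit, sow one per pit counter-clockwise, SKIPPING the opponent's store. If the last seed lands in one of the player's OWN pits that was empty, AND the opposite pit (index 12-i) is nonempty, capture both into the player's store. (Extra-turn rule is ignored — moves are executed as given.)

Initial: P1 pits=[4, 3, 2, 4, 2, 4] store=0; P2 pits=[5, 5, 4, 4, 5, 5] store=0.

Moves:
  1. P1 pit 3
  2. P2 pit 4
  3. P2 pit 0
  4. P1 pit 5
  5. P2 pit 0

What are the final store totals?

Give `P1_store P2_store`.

Move 1: P1 pit3 -> P1=[4,3,2,0,3,5](1) P2=[6,5,4,4,5,5](0)
Move 2: P2 pit4 -> P1=[5,4,3,0,3,5](1) P2=[6,5,4,4,0,6](1)
Move 3: P2 pit0 -> P1=[5,4,3,0,3,5](1) P2=[0,6,5,5,1,7](2)
Move 4: P1 pit5 -> P1=[5,4,3,0,3,0](2) P2=[1,7,6,6,1,7](2)
Move 5: P2 pit0 -> P1=[5,4,3,0,3,0](2) P2=[0,8,6,6,1,7](2)

Answer: 2 2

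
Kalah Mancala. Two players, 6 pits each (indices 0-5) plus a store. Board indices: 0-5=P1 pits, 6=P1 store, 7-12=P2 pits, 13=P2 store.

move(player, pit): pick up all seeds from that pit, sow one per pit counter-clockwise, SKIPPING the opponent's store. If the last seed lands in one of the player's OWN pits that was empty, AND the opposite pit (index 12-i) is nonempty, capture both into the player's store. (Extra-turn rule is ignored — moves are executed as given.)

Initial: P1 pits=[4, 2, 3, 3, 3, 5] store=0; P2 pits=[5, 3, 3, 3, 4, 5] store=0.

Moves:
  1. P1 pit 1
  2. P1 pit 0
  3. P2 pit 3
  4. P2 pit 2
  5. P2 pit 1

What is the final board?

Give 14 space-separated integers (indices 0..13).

Answer: 0 1 5 5 4 5 0 5 0 1 2 7 7 1

Derivation:
Move 1: P1 pit1 -> P1=[4,0,4,4,3,5](0) P2=[5,3,3,3,4,5](0)
Move 2: P1 pit0 -> P1=[0,1,5,5,4,5](0) P2=[5,3,3,3,4,5](0)
Move 3: P2 pit3 -> P1=[0,1,5,5,4,5](0) P2=[5,3,3,0,5,6](1)
Move 4: P2 pit2 -> P1=[0,1,5,5,4,5](0) P2=[5,3,0,1,6,7](1)
Move 5: P2 pit1 -> P1=[0,1,5,5,4,5](0) P2=[5,0,1,2,7,7](1)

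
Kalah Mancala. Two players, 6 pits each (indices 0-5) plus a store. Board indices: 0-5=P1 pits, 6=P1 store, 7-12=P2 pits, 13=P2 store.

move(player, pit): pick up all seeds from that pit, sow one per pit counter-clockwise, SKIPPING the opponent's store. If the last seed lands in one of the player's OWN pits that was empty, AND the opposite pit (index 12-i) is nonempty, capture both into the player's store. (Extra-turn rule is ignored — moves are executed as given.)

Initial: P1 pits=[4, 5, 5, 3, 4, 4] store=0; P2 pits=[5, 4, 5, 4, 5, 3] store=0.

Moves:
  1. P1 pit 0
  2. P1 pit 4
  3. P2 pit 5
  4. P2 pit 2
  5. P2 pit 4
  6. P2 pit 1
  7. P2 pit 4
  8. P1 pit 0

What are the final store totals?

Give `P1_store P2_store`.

Move 1: P1 pit0 -> P1=[0,6,6,4,5,4](0) P2=[5,4,5,4,5,3](0)
Move 2: P1 pit4 -> P1=[0,6,6,4,0,5](1) P2=[6,5,6,4,5,3](0)
Move 3: P2 pit5 -> P1=[1,7,6,4,0,5](1) P2=[6,5,6,4,5,0](1)
Move 4: P2 pit2 -> P1=[2,8,6,4,0,5](1) P2=[6,5,0,5,6,1](2)
Move 5: P2 pit4 -> P1=[3,9,7,5,0,5](1) P2=[6,5,0,5,0,2](3)
Move 6: P2 pit1 -> P1=[3,9,7,5,0,5](1) P2=[6,0,1,6,1,3](4)
Move 7: P2 pit4 -> P1=[3,9,7,5,0,5](1) P2=[6,0,1,6,0,4](4)
Move 8: P1 pit0 -> P1=[0,10,8,6,0,5](1) P2=[6,0,1,6,0,4](4)

Answer: 1 4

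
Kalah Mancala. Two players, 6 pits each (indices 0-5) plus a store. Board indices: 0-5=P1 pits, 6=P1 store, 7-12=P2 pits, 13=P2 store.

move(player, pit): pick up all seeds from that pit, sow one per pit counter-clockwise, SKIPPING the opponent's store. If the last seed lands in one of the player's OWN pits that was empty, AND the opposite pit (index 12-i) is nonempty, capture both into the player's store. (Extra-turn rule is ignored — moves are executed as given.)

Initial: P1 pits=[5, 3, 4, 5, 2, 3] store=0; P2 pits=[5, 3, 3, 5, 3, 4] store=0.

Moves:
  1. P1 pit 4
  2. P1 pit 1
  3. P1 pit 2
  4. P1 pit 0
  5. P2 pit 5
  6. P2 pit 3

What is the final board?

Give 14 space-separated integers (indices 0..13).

Answer: 2 3 2 8 2 6 6 6 0 3 0 4 1 2

Derivation:
Move 1: P1 pit4 -> P1=[5,3,4,5,0,4](1) P2=[5,3,3,5,3,4](0)
Move 2: P1 pit1 -> P1=[5,0,5,6,0,4](5) P2=[5,0,3,5,3,4](0)
Move 3: P1 pit2 -> P1=[5,0,0,7,1,5](6) P2=[6,0,3,5,3,4](0)
Move 4: P1 pit0 -> P1=[0,1,1,8,2,6](6) P2=[6,0,3,5,3,4](0)
Move 5: P2 pit5 -> P1=[1,2,2,8,2,6](6) P2=[6,0,3,5,3,0](1)
Move 6: P2 pit3 -> P1=[2,3,2,8,2,6](6) P2=[6,0,3,0,4,1](2)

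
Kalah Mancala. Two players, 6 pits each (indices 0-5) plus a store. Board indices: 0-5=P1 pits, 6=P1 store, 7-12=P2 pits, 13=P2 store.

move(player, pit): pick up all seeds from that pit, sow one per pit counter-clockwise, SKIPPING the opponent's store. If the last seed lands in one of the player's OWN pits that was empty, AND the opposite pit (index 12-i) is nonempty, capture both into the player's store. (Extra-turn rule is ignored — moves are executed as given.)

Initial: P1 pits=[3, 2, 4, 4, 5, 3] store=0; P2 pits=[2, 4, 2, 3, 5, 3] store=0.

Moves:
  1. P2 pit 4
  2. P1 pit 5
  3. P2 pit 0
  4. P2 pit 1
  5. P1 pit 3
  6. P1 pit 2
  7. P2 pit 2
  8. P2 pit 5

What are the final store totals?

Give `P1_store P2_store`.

Answer: 3 4

Derivation:
Move 1: P2 pit4 -> P1=[4,3,5,4,5,3](0) P2=[2,4,2,3,0,4](1)
Move 2: P1 pit5 -> P1=[4,3,5,4,5,0](1) P2=[3,5,2,3,0,4](1)
Move 3: P2 pit0 -> P1=[4,3,5,4,5,0](1) P2=[0,6,3,4,0,4](1)
Move 4: P2 pit1 -> P1=[5,3,5,4,5,0](1) P2=[0,0,4,5,1,5](2)
Move 5: P1 pit3 -> P1=[5,3,5,0,6,1](2) P2=[1,0,4,5,1,5](2)
Move 6: P1 pit2 -> P1=[5,3,0,1,7,2](3) P2=[2,0,4,5,1,5](2)
Move 7: P2 pit2 -> P1=[5,3,0,1,7,2](3) P2=[2,0,0,6,2,6](3)
Move 8: P2 pit5 -> P1=[6,4,1,2,8,2](3) P2=[2,0,0,6,2,0](4)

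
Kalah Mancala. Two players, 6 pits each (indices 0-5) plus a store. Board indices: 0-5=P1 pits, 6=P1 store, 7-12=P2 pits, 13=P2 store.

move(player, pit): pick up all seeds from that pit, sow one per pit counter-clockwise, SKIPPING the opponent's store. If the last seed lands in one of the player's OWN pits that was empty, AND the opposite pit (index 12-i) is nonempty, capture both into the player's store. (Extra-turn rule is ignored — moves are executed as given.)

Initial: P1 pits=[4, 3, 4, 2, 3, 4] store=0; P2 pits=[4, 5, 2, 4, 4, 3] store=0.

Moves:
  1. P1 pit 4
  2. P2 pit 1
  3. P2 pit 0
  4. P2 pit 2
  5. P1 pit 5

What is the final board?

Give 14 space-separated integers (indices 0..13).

Answer: 4 3 4 2 0 0 2 1 2 1 8 7 6 2

Derivation:
Move 1: P1 pit4 -> P1=[4,3,4,2,0,5](1) P2=[5,5,2,4,4,3](0)
Move 2: P2 pit1 -> P1=[4,3,4,2,0,5](1) P2=[5,0,3,5,5,4](1)
Move 3: P2 pit0 -> P1=[4,3,4,2,0,5](1) P2=[0,1,4,6,6,5](1)
Move 4: P2 pit2 -> P1=[4,3,4,2,0,5](1) P2=[0,1,0,7,7,6](2)
Move 5: P1 pit5 -> P1=[4,3,4,2,0,0](2) P2=[1,2,1,8,7,6](2)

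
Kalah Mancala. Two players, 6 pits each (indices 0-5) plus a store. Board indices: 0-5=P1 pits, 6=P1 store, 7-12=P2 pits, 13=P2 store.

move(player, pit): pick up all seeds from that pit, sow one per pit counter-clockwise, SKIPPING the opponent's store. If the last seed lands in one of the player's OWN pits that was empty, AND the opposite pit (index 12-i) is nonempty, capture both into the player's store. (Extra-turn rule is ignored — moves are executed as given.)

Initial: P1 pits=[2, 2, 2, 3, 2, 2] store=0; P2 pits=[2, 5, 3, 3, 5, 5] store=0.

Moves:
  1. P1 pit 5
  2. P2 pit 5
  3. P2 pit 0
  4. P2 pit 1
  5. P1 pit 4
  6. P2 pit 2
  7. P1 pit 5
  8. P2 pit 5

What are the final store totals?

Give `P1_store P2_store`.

Answer: 3 4

Derivation:
Move 1: P1 pit5 -> P1=[2,2,2,3,2,0](1) P2=[3,5,3,3,5,5](0)
Move 2: P2 pit5 -> P1=[3,3,3,4,2,0](1) P2=[3,5,3,3,5,0](1)
Move 3: P2 pit0 -> P1=[3,3,3,4,2,0](1) P2=[0,6,4,4,5,0](1)
Move 4: P2 pit1 -> P1=[4,3,3,4,2,0](1) P2=[0,0,5,5,6,1](2)
Move 5: P1 pit4 -> P1=[4,3,3,4,0,1](2) P2=[0,0,5,5,6,1](2)
Move 6: P2 pit2 -> P1=[5,3,3,4,0,1](2) P2=[0,0,0,6,7,2](3)
Move 7: P1 pit5 -> P1=[5,3,3,4,0,0](3) P2=[0,0,0,6,7,2](3)
Move 8: P2 pit5 -> P1=[6,3,3,4,0,0](3) P2=[0,0,0,6,7,0](4)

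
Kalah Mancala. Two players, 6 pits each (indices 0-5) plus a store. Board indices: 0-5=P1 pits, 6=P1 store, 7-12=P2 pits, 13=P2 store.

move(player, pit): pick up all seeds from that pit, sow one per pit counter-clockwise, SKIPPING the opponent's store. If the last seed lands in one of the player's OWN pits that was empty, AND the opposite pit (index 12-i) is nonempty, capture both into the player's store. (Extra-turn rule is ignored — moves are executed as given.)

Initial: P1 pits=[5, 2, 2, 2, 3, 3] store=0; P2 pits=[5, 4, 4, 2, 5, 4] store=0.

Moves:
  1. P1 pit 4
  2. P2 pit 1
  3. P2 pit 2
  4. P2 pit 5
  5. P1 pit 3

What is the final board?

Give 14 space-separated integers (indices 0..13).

Move 1: P1 pit4 -> P1=[5,2,2,2,0,4](1) P2=[6,4,4,2,5,4](0)
Move 2: P2 pit1 -> P1=[5,2,2,2,0,4](1) P2=[6,0,5,3,6,5](0)
Move 3: P2 pit2 -> P1=[6,2,2,2,0,4](1) P2=[6,0,0,4,7,6](1)
Move 4: P2 pit5 -> P1=[7,3,3,3,1,4](1) P2=[6,0,0,4,7,0](2)
Move 5: P1 pit3 -> P1=[7,3,3,0,2,5](2) P2=[6,0,0,4,7,0](2)

Answer: 7 3 3 0 2 5 2 6 0 0 4 7 0 2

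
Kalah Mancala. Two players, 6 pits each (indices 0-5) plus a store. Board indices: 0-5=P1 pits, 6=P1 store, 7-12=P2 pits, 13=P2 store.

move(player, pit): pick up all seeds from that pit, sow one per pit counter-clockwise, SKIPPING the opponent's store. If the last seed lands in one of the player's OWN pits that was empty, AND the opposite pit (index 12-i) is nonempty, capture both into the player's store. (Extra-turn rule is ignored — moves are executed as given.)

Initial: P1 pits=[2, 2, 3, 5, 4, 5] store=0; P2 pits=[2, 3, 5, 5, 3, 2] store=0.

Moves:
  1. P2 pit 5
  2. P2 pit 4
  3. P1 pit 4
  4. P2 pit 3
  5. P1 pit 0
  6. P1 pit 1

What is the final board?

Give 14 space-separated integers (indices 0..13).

Answer: 0 0 5 7 2 8 1 3 4 5 0 1 2 3

Derivation:
Move 1: P2 pit5 -> P1=[3,2,3,5,4,5](0) P2=[2,3,5,5,3,0](1)
Move 2: P2 pit4 -> P1=[4,2,3,5,4,5](0) P2=[2,3,5,5,0,1](2)
Move 3: P1 pit4 -> P1=[4,2,3,5,0,6](1) P2=[3,4,5,5,0,1](2)
Move 4: P2 pit3 -> P1=[5,3,3,5,0,6](1) P2=[3,4,5,0,1,2](3)
Move 5: P1 pit0 -> P1=[0,4,4,6,1,7](1) P2=[3,4,5,0,1,2](3)
Move 6: P1 pit1 -> P1=[0,0,5,7,2,8](1) P2=[3,4,5,0,1,2](3)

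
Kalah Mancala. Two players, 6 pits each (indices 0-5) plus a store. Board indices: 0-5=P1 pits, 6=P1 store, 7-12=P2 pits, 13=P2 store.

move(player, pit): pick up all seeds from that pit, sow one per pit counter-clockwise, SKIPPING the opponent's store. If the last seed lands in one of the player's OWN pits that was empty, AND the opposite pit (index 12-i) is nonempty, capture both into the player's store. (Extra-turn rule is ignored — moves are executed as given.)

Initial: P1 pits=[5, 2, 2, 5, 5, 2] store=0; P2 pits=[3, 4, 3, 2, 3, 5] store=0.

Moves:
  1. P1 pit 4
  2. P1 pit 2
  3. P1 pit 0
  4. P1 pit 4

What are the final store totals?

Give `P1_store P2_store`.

Answer: 7 0

Derivation:
Move 1: P1 pit4 -> P1=[5,2,2,5,0,3](1) P2=[4,5,4,2,3,5](0)
Move 2: P1 pit2 -> P1=[5,2,0,6,0,3](7) P2=[4,0,4,2,3,5](0)
Move 3: P1 pit0 -> P1=[0,3,1,7,1,4](7) P2=[4,0,4,2,3,5](0)
Move 4: P1 pit4 -> P1=[0,3,1,7,0,5](7) P2=[4,0,4,2,3,5](0)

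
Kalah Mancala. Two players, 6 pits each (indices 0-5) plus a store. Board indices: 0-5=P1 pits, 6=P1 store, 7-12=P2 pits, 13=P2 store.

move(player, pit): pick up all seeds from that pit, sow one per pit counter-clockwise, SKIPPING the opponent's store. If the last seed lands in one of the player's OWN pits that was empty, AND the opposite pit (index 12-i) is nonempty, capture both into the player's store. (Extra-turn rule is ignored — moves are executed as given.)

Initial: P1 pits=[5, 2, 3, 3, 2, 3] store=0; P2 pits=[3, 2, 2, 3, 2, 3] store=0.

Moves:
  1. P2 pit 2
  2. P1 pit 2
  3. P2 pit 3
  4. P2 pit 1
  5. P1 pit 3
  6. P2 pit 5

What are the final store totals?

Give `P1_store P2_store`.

Answer: 1 2

Derivation:
Move 1: P2 pit2 -> P1=[5,2,3,3,2,3](0) P2=[3,2,0,4,3,3](0)
Move 2: P1 pit2 -> P1=[5,2,0,4,3,4](0) P2=[3,2,0,4,3,3](0)
Move 3: P2 pit3 -> P1=[6,2,0,4,3,4](0) P2=[3,2,0,0,4,4](1)
Move 4: P2 pit1 -> P1=[6,2,0,4,3,4](0) P2=[3,0,1,1,4,4](1)
Move 5: P1 pit3 -> P1=[6,2,0,0,4,5](1) P2=[4,0,1,1,4,4](1)
Move 6: P2 pit5 -> P1=[7,3,1,0,4,5](1) P2=[4,0,1,1,4,0](2)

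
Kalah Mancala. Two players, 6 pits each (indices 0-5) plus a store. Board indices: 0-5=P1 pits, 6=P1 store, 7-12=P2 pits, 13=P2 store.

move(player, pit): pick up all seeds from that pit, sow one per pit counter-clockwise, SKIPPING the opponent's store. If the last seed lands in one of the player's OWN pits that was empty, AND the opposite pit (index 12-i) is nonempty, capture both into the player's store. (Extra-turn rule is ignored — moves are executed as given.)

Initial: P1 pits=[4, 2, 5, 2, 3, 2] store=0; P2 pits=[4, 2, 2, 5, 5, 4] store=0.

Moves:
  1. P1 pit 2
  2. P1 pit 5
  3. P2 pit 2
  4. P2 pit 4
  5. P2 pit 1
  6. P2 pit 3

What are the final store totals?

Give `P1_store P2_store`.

Move 1: P1 pit2 -> P1=[4,2,0,3,4,3](1) P2=[5,2,2,5,5,4](0)
Move 2: P1 pit5 -> P1=[4,2,0,3,4,0](2) P2=[6,3,2,5,5,4](0)
Move 3: P2 pit2 -> P1=[4,2,0,3,4,0](2) P2=[6,3,0,6,6,4](0)
Move 4: P2 pit4 -> P1=[5,3,1,4,4,0](2) P2=[6,3,0,6,0,5](1)
Move 5: P2 pit1 -> P1=[5,0,1,4,4,0](2) P2=[6,0,1,7,0,5](5)
Move 6: P2 pit3 -> P1=[6,1,2,5,4,0](2) P2=[6,0,1,0,1,6](6)

Answer: 2 6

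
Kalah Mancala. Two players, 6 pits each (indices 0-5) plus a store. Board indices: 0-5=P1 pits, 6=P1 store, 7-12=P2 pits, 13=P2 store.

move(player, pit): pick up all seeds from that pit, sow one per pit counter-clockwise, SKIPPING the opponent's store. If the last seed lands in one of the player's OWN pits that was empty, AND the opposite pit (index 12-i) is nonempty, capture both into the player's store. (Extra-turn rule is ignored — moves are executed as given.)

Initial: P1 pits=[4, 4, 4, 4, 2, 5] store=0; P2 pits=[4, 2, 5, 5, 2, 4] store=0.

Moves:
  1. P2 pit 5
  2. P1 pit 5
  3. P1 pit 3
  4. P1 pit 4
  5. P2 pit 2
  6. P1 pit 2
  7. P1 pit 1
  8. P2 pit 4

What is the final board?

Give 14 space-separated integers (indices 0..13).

Answer: 7 0 1 2 2 4 5 9 3 0 7 0 2 3

Derivation:
Move 1: P2 pit5 -> P1=[5,5,5,4,2,5](0) P2=[4,2,5,5,2,0](1)
Move 2: P1 pit5 -> P1=[5,5,5,4,2,0](1) P2=[5,3,6,6,2,0](1)
Move 3: P1 pit3 -> P1=[5,5,5,0,3,1](2) P2=[6,3,6,6,2,0](1)
Move 4: P1 pit4 -> P1=[5,5,5,0,0,2](3) P2=[7,3,6,6,2,0](1)
Move 5: P2 pit2 -> P1=[6,6,5,0,0,2](3) P2=[7,3,0,7,3,1](2)
Move 6: P1 pit2 -> P1=[6,6,0,1,1,3](4) P2=[8,3,0,7,3,1](2)
Move 7: P1 pit1 -> P1=[6,0,1,2,2,4](5) P2=[9,3,0,7,3,1](2)
Move 8: P2 pit4 -> P1=[7,0,1,2,2,4](5) P2=[9,3,0,7,0,2](3)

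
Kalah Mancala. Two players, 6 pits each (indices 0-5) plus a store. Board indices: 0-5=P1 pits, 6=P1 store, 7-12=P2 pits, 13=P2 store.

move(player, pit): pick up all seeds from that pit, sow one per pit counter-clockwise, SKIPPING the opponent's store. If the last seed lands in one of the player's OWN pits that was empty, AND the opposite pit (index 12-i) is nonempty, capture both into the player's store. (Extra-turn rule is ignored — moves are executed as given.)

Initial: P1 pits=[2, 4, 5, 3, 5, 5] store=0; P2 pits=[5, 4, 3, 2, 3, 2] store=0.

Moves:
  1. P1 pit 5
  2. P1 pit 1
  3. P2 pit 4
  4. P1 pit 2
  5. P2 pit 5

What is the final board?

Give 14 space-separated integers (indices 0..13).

Move 1: P1 pit5 -> P1=[2,4,5,3,5,0](1) P2=[6,5,4,3,3,2](0)
Move 2: P1 pit1 -> P1=[2,0,6,4,6,0](8) P2=[0,5,4,3,3,2](0)
Move 3: P2 pit4 -> P1=[3,0,6,4,6,0](8) P2=[0,5,4,3,0,3](1)
Move 4: P1 pit2 -> P1=[3,0,0,5,7,1](9) P2=[1,6,4,3,0,3](1)
Move 5: P2 pit5 -> P1=[4,1,0,5,7,1](9) P2=[1,6,4,3,0,0](2)

Answer: 4 1 0 5 7 1 9 1 6 4 3 0 0 2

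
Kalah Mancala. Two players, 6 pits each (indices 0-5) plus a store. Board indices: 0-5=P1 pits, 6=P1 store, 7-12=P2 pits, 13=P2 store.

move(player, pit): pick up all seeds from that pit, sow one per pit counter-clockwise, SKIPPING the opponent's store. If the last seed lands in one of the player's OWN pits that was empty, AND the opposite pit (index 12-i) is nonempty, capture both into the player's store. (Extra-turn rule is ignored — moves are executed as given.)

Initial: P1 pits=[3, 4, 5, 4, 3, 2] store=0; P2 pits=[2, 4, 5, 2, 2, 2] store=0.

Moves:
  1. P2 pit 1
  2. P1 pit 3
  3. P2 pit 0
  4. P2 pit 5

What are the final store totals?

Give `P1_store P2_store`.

Move 1: P2 pit1 -> P1=[3,4,5,4,3,2](0) P2=[2,0,6,3,3,3](0)
Move 2: P1 pit3 -> P1=[3,4,5,0,4,3](1) P2=[3,0,6,3,3,3](0)
Move 3: P2 pit0 -> P1=[3,4,5,0,4,3](1) P2=[0,1,7,4,3,3](0)
Move 4: P2 pit5 -> P1=[4,5,5,0,4,3](1) P2=[0,1,7,4,3,0](1)

Answer: 1 1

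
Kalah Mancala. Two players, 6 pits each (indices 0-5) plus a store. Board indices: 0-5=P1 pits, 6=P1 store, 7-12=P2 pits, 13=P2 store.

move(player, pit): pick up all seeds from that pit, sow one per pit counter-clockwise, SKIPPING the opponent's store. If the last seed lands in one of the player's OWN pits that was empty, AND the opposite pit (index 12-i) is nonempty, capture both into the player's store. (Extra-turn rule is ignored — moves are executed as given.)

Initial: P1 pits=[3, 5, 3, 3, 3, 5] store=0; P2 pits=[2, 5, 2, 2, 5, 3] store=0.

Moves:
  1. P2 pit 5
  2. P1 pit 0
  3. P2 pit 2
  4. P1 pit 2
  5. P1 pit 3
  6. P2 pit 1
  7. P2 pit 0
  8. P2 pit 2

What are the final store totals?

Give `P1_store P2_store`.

Answer: 2 2

Derivation:
Move 1: P2 pit5 -> P1=[4,6,3,3,3,5](0) P2=[2,5,2,2,5,0](1)
Move 2: P1 pit0 -> P1=[0,7,4,4,4,5](0) P2=[2,5,2,2,5,0](1)
Move 3: P2 pit2 -> P1=[0,7,4,4,4,5](0) P2=[2,5,0,3,6,0](1)
Move 4: P1 pit2 -> P1=[0,7,0,5,5,6](1) P2=[2,5,0,3,6,0](1)
Move 5: P1 pit3 -> P1=[0,7,0,0,6,7](2) P2=[3,6,0,3,6,0](1)
Move 6: P2 pit1 -> P1=[1,7,0,0,6,7](2) P2=[3,0,1,4,7,1](2)
Move 7: P2 pit0 -> P1=[1,7,0,0,6,7](2) P2=[0,1,2,5,7,1](2)
Move 8: P2 pit2 -> P1=[1,7,0,0,6,7](2) P2=[0,1,0,6,8,1](2)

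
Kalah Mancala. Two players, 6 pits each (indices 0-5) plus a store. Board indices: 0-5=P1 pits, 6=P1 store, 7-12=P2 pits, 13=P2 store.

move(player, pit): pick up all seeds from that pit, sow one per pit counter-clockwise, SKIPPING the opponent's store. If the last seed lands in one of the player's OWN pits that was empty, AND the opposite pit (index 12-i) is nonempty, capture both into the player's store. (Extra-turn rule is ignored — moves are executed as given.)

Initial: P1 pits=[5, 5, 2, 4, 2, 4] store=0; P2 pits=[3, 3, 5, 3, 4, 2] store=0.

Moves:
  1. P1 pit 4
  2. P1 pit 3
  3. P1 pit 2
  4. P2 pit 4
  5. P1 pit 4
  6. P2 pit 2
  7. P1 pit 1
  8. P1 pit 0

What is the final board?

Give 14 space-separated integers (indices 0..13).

Move 1: P1 pit4 -> P1=[5,5,2,4,0,5](1) P2=[3,3,5,3,4,2](0)
Move 2: P1 pit3 -> P1=[5,5,2,0,1,6](2) P2=[4,3,5,3,4,2](0)
Move 3: P1 pit2 -> P1=[5,5,0,1,2,6](2) P2=[4,3,5,3,4,2](0)
Move 4: P2 pit4 -> P1=[6,6,0,1,2,6](2) P2=[4,3,5,3,0,3](1)
Move 5: P1 pit4 -> P1=[6,6,0,1,0,7](3) P2=[4,3,5,3,0,3](1)
Move 6: P2 pit2 -> P1=[7,6,0,1,0,7](3) P2=[4,3,0,4,1,4](2)
Move 7: P1 pit1 -> P1=[7,0,1,2,1,8](4) P2=[5,3,0,4,1,4](2)
Move 8: P1 pit0 -> P1=[0,1,2,3,2,9](5) P2=[6,3,0,4,1,4](2)

Answer: 0 1 2 3 2 9 5 6 3 0 4 1 4 2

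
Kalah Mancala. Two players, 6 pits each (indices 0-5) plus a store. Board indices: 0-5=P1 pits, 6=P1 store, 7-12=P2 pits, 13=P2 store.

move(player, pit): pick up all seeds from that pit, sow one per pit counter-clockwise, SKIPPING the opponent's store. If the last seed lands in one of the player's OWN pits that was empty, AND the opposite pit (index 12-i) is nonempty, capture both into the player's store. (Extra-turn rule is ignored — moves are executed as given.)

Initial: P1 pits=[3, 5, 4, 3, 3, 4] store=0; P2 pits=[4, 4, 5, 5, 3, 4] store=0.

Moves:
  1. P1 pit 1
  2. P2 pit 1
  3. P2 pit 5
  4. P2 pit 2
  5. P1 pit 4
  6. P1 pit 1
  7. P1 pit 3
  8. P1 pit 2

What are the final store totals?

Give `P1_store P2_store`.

Move 1: P1 pit1 -> P1=[3,0,5,4,4,5](1) P2=[4,4,5,5,3,4](0)
Move 2: P2 pit1 -> P1=[3,0,5,4,4,5](1) P2=[4,0,6,6,4,5](0)
Move 3: P2 pit5 -> P1=[4,1,6,5,4,5](1) P2=[4,0,6,6,4,0](1)
Move 4: P2 pit2 -> P1=[5,2,6,5,4,5](1) P2=[4,0,0,7,5,1](2)
Move 5: P1 pit4 -> P1=[5,2,6,5,0,6](2) P2=[5,1,0,7,5,1](2)
Move 6: P1 pit1 -> P1=[5,0,7,6,0,6](2) P2=[5,1,0,7,5,1](2)
Move 7: P1 pit3 -> P1=[5,0,7,0,1,7](3) P2=[6,2,1,7,5,1](2)
Move 8: P1 pit2 -> P1=[5,0,0,1,2,8](4) P2=[7,3,2,7,5,1](2)

Answer: 4 2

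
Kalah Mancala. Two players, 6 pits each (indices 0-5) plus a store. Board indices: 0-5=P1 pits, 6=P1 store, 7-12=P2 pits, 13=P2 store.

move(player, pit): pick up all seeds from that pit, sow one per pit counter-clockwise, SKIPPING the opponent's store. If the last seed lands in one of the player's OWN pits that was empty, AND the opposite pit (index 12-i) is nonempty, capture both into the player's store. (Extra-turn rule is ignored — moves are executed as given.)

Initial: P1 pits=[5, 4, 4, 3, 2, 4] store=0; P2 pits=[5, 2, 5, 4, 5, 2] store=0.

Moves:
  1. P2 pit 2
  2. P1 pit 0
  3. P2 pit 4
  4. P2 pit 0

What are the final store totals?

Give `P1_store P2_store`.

Move 1: P2 pit2 -> P1=[6,4,4,3,2,4](0) P2=[5,2,0,5,6,3](1)
Move 2: P1 pit0 -> P1=[0,5,5,4,3,5](1) P2=[5,2,0,5,6,3](1)
Move 3: P2 pit4 -> P1=[1,6,6,5,3,5](1) P2=[5,2,0,5,0,4](2)
Move 4: P2 pit0 -> P1=[1,6,6,5,3,5](1) P2=[0,3,1,6,1,5](2)

Answer: 1 2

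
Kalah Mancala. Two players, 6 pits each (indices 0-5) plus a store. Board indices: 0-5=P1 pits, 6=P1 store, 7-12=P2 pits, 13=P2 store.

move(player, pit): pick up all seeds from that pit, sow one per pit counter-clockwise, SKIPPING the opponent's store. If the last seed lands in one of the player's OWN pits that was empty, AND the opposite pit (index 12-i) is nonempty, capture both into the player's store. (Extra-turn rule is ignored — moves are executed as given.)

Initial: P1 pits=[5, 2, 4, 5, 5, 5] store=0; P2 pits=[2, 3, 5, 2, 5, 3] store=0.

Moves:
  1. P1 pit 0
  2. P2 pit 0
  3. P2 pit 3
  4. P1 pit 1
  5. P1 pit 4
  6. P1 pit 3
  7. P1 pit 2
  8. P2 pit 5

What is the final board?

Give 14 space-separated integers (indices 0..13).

Answer: 1 1 1 1 2 9 3 3 7 8 2 7 0 1

Derivation:
Move 1: P1 pit0 -> P1=[0,3,5,6,6,6](0) P2=[2,3,5,2,5,3](0)
Move 2: P2 pit0 -> P1=[0,3,5,6,6,6](0) P2=[0,4,6,2,5,3](0)
Move 3: P2 pit3 -> P1=[0,3,5,6,6,6](0) P2=[0,4,6,0,6,4](0)
Move 4: P1 pit1 -> P1=[0,0,6,7,7,6](0) P2=[0,4,6,0,6,4](0)
Move 5: P1 pit4 -> P1=[0,0,6,7,0,7](1) P2=[1,5,7,1,7,4](0)
Move 6: P1 pit3 -> P1=[0,0,6,0,1,8](2) P2=[2,6,8,2,7,4](0)
Move 7: P1 pit2 -> P1=[0,0,0,1,2,9](3) P2=[3,7,8,2,7,4](0)
Move 8: P2 pit5 -> P1=[1,1,1,1,2,9](3) P2=[3,7,8,2,7,0](1)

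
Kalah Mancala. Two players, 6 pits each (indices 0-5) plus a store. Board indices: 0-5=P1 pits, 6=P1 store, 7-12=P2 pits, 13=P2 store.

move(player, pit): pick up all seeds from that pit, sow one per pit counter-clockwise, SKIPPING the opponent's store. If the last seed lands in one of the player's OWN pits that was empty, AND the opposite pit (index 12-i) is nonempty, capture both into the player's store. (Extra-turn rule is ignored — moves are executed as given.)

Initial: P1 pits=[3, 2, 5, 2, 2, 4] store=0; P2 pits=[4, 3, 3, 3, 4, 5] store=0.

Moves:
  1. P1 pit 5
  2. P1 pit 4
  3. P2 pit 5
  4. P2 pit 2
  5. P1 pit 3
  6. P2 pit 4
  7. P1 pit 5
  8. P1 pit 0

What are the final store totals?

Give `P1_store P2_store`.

Move 1: P1 pit5 -> P1=[3,2,5,2,2,0](1) P2=[5,4,4,3,4,5](0)
Move 2: P1 pit4 -> P1=[3,2,5,2,0,1](2) P2=[5,4,4,3,4,5](0)
Move 3: P2 pit5 -> P1=[4,3,6,3,0,1](2) P2=[5,4,4,3,4,0](1)
Move 4: P2 pit2 -> P1=[4,3,6,3,0,1](2) P2=[5,4,0,4,5,1](2)
Move 5: P1 pit3 -> P1=[4,3,6,0,1,2](3) P2=[5,4,0,4,5,1](2)
Move 6: P2 pit4 -> P1=[5,4,7,0,1,2](3) P2=[5,4,0,4,0,2](3)
Move 7: P1 pit5 -> P1=[5,4,7,0,1,0](4) P2=[6,4,0,4,0,2](3)
Move 8: P1 pit0 -> P1=[0,5,8,1,2,0](11) P2=[0,4,0,4,0,2](3)

Answer: 11 3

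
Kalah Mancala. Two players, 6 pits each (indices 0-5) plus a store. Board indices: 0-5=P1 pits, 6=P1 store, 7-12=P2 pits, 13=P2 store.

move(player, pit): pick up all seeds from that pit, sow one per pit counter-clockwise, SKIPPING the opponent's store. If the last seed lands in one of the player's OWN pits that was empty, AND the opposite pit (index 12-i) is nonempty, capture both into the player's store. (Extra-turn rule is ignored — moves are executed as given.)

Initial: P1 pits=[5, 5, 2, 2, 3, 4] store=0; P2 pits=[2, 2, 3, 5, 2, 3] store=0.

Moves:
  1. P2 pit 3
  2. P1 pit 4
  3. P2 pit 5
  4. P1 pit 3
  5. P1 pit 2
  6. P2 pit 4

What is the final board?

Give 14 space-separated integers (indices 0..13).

Answer: 8 7 0 1 2 7 1 3 2 3 0 0 1 3

Derivation:
Move 1: P2 pit3 -> P1=[6,6,2,2,3,4](0) P2=[2,2,3,0,3,4](1)
Move 2: P1 pit4 -> P1=[6,6,2,2,0,5](1) P2=[3,2,3,0,3,4](1)
Move 3: P2 pit5 -> P1=[7,7,3,2,0,5](1) P2=[3,2,3,0,3,0](2)
Move 4: P1 pit3 -> P1=[7,7,3,0,1,6](1) P2=[3,2,3,0,3,0](2)
Move 5: P1 pit2 -> P1=[7,7,0,1,2,7](1) P2=[3,2,3,0,3,0](2)
Move 6: P2 pit4 -> P1=[8,7,0,1,2,7](1) P2=[3,2,3,0,0,1](3)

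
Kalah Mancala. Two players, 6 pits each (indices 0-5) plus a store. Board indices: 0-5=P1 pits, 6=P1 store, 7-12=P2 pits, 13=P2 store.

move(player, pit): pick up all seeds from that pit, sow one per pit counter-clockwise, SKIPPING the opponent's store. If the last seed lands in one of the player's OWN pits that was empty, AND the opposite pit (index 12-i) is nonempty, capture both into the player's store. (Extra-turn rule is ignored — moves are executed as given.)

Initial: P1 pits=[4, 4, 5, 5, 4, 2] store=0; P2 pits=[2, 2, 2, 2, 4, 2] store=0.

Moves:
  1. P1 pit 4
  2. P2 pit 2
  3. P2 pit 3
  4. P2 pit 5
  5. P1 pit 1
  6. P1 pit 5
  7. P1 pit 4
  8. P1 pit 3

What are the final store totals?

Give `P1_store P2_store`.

Move 1: P1 pit4 -> P1=[4,4,5,5,0,3](1) P2=[3,3,2,2,4,2](0)
Move 2: P2 pit2 -> P1=[4,4,5,5,0,3](1) P2=[3,3,0,3,5,2](0)
Move 3: P2 pit3 -> P1=[4,4,5,5,0,3](1) P2=[3,3,0,0,6,3](1)
Move 4: P2 pit5 -> P1=[5,5,5,5,0,3](1) P2=[3,3,0,0,6,0](2)
Move 5: P1 pit1 -> P1=[5,0,6,6,1,4](2) P2=[3,3,0,0,6,0](2)
Move 6: P1 pit5 -> P1=[5,0,6,6,1,0](3) P2=[4,4,1,0,6,0](2)
Move 7: P1 pit4 -> P1=[5,0,6,6,0,0](8) P2=[0,4,1,0,6,0](2)
Move 8: P1 pit3 -> P1=[5,0,6,0,1,1](9) P2=[1,5,2,0,6,0](2)

Answer: 9 2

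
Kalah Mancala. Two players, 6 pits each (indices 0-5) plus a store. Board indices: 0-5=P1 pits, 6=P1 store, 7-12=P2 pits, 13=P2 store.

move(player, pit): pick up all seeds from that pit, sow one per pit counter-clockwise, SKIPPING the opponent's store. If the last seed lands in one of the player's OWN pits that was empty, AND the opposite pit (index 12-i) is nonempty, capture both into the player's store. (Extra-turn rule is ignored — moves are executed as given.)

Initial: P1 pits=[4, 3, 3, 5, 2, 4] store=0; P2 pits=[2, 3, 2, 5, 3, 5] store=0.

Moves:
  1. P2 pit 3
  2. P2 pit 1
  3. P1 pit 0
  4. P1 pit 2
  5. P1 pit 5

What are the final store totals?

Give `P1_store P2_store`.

Answer: 2 1

Derivation:
Move 1: P2 pit3 -> P1=[5,4,3,5,2,4](0) P2=[2,3,2,0,4,6](1)
Move 2: P2 pit1 -> P1=[5,4,3,5,2,4](0) P2=[2,0,3,1,5,6](1)
Move 3: P1 pit0 -> P1=[0,5,4,6,3,5](0) P2=[2,0,3,1,5,6](1)
Move 4: P1 pit2 -> P1=[0,5,0,7,4,6](1) P2=[2,0,3,1,5,6](1)
Move 5: P1 pit5 -> P1=[0,5,0,7,4,0](2) P2=[3,1,4,2,6,6](1)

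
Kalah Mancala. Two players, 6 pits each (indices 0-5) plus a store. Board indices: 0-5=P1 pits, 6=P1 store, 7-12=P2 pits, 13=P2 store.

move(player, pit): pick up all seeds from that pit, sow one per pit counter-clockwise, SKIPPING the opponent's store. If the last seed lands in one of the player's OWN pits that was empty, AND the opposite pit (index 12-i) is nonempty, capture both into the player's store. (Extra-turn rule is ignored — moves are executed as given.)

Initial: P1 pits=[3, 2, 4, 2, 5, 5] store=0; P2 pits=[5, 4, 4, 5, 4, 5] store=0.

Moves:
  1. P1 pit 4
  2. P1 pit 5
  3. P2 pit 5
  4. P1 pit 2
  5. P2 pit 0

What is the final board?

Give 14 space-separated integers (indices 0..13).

Move 1: P1 pit4 -> P1=[3,2,4,2,0,6](1) P2=[6,5,5,5,4,5](0)
Move 2: P1 pit5 -> P1=[3,2,4,2,0,0](2) P2=[7,6,6,6,5,5](0)
Move 3: P2 pit5 -> P1=[4,3,5,3,0,0](2) P2=[7,6,6,6,5,0](1)
Move 4: P1 pit2 -> P1=[4,3,0,4,1,1](3) P2=[8,6,6,6,5,0](1)
Move 5: P2 pit0 -> P1=[5,4,0,4,1,1](3) P2=[0,7,7,7,6,1](2)

Answer: 5 4 0 4 1 1 3 0 7 7 7 6 1 2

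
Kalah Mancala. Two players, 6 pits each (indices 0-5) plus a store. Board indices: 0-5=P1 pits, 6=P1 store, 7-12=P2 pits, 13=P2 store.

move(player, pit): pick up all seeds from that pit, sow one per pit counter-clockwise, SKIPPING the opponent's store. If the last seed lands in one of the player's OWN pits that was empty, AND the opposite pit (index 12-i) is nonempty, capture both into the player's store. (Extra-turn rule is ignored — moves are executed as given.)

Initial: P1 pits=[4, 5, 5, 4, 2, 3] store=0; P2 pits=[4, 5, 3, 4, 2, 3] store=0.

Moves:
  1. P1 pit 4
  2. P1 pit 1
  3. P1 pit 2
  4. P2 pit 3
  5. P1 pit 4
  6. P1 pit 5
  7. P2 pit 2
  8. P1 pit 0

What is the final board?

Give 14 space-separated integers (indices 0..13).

Move 1: P1 pit4 -> P1=[4,5,5,4,0,4](1) P2=[4,5,3,4,2,3](0)
Move 2: P1 pit1 -> P1=[4,0,6,5,1,5](2) P2=[4,5,3,4,2,3](0)
Move 3: P1 pit2 -> P1=[4,0,0,6,2,6](3) P2=[5,6,3,4,2,3](0)
Move 4: P2 pit3 -> P1=[5,0,0,6,2,6](3) P2=[5,6,3,0,3,4](1)
Move 5: P1 pit4 -> P1=[5,0,0,6,0,7](4) P2=[5,6,3,0,3,4](1)
Move 6: P1 pit5 -> P1=[5,0,0,6,0,0](5) P2=[6,7,4,1,4,5](1)
Move 7: P2 pit2 -> P1=[5,0,0,6,0,0](5) P2=[6,7,0,2,5,6](2)
Move 8: P1 pit0 -> P1=[0,1,1,7,1,0](12) P2=[0,7,0,2,5,6](2)

Answer: 0 1 1 7 1 0 12 0 7 0 2 5 6 2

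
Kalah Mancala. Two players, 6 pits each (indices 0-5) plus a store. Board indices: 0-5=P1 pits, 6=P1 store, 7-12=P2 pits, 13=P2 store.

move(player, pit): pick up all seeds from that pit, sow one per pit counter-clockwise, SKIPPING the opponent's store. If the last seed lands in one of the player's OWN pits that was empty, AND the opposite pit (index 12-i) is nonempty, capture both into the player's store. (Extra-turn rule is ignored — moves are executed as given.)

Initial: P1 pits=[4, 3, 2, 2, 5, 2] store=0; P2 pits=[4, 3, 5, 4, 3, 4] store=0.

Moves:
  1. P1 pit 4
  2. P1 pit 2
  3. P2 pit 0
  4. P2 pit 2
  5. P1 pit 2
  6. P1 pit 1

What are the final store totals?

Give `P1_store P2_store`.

Answer: 6 1

Derivation:
Move 1: P1 pit4 -> P1=[4,3,2,2,0,3](1) P2=[5,4,6,4,3,4](0)
Move 2: P1 pit2 -> P1=[4,3,0,3,0,3](6) P2=[5,0,6,4,3,4](0)
Move 3: P2 pit0 -> P1=[4,3,0,3,0,3](6) P2=[0,1,7,5,4,5](0)
Move 4: P2 pit2 -> P1=[5,4,1,3,0,3](6) P2=[0,1,0,6,5,6](1)
Move 5: P1 pit2 -> P1=[5,4,0,4,0,3](6) P2=[0,1,0,6,5,6](1)
Move 6: P1 pit1 -> P1=[5,0,1,5,1,4](6) P2=[0,1,0,6,5,6](1)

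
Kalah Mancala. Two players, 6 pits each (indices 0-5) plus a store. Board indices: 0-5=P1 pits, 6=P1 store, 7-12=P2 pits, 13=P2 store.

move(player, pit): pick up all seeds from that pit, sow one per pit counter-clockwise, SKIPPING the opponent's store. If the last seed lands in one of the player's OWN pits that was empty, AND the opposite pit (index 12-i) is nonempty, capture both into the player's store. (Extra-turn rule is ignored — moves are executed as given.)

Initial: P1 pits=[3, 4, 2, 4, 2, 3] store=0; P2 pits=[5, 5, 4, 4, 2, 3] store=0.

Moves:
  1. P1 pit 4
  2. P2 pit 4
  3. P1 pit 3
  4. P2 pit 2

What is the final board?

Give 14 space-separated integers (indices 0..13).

Move 1: P1 pit4 -> P1=[3,4,2,4,0,4](1) P2=[5,5,4,4,2,3](0)
Move 2: P2 pit4 -> P1=[3,4,2,4,0,4](1) P2=[5,5,4,4,0,4](1)
Move 3: P1 pit3 -> P1=[3,4,2,0,1,5](2) P2=[6,5,4,4,0,4](1)
Move 4: P2 pit2 -> P1=[3,4,2,0,1,5](2) P2=[6,5,0,5,1,5](2)

Answer: 3 4 2 0 1 5 2 6 5 0 5 1 5 2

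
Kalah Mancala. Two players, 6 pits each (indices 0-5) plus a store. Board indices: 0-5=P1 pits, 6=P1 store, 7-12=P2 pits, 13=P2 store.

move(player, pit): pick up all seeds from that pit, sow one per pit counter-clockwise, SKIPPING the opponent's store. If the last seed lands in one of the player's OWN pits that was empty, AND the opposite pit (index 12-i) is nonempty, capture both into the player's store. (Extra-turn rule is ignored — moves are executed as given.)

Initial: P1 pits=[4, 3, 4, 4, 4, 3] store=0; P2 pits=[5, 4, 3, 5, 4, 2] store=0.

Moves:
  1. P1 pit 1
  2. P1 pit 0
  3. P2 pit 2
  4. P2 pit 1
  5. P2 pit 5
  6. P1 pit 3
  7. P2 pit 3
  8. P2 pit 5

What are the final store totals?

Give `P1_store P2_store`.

Move 1: P1 pit1 -> P1=[4,0,5,5,5,3](0) P2=[5,4,3,5,4,2](0)
Move 2: P1 pit0 -> P1=[0,1,6,6,6,3](0) P2=[5,4,3,5,4,2](0)
Move 3: P2 pit2 -> P1=[0,1,6,6,6,3](0) P2=[5,4,0,6,5,3](0)
Move 4: P2 pit1 -> P1=[0,1,6,6,6,3](0) P2=[5,0,1,7,6,4](0)
Move 5: P2 pit5 -> P1=[1,2,7,6,6,3](0) P2=[5,0,1,7,6,0](1)
Move 6: P1 pit3 -> P1=[1,2,7,0,7,4](1) P2=[6,1,2,7,6,0](1)
Move 7: P2 pit3 -> P1=[2,3,8,1,7,4](1) P2=[6,1,2,0,7,1](2)
Move 8: P2 pit5 -> P1=[2,3,8,1,7,4](1) P2=[6,1,2,0,7,0](3)

Answer: 1 3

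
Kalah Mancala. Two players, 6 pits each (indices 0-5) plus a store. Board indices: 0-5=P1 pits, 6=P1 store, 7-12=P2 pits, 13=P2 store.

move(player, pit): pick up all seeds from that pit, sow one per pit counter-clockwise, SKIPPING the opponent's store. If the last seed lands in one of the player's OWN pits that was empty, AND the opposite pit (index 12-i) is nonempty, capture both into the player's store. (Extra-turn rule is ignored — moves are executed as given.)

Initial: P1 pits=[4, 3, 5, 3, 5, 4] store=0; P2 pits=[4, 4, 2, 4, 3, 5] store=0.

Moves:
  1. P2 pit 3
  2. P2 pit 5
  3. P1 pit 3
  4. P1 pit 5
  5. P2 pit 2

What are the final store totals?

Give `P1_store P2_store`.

Answer: 2 9

Derivation:
Move 1: P2 pit3 -> P1=[5,3,5,3,5,4](0) P2=[4,4,2,0,4,6](1)
Move 2: P2 pit5 -> P1=[6,4,6,4,6,4](0) P2=[4,4,2,0,4,0](2)
Move 3: P1 pit3 -> P1=[6,4,6,0,7,5](1) P2=[5,4,2,0,4,0](2)
Move 4: P1 pit5 -> P1=[6,4,6,0,7,0](2) P2=[6,5,3,1,4,0](2)
Move 5: P2 pit2 -> P1=[0,4,6,0,7,0](2) P2=[6,5,0,2,5,0](9)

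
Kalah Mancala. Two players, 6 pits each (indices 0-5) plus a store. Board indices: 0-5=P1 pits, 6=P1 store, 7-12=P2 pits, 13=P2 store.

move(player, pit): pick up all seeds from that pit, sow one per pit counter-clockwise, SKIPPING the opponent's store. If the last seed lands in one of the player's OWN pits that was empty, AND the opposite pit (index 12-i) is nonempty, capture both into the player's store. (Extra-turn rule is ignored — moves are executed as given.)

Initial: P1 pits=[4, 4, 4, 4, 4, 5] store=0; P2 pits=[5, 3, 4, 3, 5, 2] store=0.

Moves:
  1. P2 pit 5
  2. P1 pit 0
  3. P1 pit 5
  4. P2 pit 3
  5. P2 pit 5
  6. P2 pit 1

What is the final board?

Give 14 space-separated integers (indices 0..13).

Answer: 0 5 5 5 5 0 1 6 0 6 1 8 0 5

Derivation:
Move 1: P2 pit5 -> P1=[5,4,4,4,4,5](0) P2=[5,3,4,3,5,0](1)
Move 2: P1 pit0 -> P1=[0,5,5,5,5,6](0) P2=[5,3,4,3,5,0](1)
Move 3: P1 pit5 -> P1=[0,5,5,5,5,0](1) P2=[6,4,5,4,6,0](1)
Move 4: P2 pit3 -> P1=[1,5,5,5,5,0](1) P2=[6,4,5,0,7,1](2)
Move 5: P2 pit5 -> P1=[1,5,5,5,5,0](1) P2=[6,4,5,0,7,0](3)
Move 6: P2 pit1 -> P1=[0,5,5,5,5,0](1) P2=[6,0,6,1,8,0](5)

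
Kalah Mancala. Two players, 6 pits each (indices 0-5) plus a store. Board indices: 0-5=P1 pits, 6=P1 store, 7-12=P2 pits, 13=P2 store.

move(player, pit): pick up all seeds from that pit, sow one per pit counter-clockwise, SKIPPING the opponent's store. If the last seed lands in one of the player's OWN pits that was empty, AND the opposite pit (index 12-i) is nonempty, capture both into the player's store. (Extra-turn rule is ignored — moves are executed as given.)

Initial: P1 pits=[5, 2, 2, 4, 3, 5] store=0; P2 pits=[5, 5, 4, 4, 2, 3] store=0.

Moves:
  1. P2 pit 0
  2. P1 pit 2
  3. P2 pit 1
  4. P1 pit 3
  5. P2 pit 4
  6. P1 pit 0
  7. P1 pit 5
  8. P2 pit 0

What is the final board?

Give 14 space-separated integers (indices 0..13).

Answer: 0 4 1 1 6 0 3 0 3 8 8 1 7 2

Derivation:
Move 1: P2 pit0 -> P1=[5,2,2,4,3,5](0) P2=[0,6,5,5,3,4](0)
Move 2: P1 pit2 -> P1=[5,2,0,5,4,5](0) P2=[0,6,5,5,3,4](0)
Move 3: P2 pit1 -> P1=[6,2,0,5,4,5](0) P2=[0,0,6,6,4,5](1)
Move 4: P1 pit3 -> P1=[6,2,0,0,5,6](1) P2=[1,1,6,6,4,5](1)
Move 5: P2 pit4 -> P1=[7,3,0,0,5,6](1) P2=[1,1,6,6,0,6](2)
Move 6: P1 pit0 -> P1=[0,4,1,1,6,7](2) P2=[2,1,6,6,0,6](2)
Move 7: P1 pit5 -> P1=[0,4,1,1,6,0](3) P2=[3,2,7,7,1,7](2)
Move 8: P2 pit0 -> P1=[0,4,1,1,6,0](3) P2=[0,3,8,8,1,7](2)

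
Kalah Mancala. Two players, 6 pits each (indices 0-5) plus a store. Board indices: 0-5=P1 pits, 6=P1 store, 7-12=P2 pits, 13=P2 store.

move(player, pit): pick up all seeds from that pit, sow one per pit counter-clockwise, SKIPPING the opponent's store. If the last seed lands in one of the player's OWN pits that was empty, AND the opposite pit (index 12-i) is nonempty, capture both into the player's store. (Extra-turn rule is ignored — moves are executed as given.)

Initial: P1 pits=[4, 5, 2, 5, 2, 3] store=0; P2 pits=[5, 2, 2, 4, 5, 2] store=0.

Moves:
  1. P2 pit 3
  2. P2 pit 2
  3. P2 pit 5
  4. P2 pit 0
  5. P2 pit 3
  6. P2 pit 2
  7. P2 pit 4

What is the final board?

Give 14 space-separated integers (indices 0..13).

Move 1: P2 pit3 -> P1=[5,5,2,5,2,3](0) P2=[5,2,2,0,6,3](1)
Move 2: P2 pit2 -> P1=[5,5,2,5,2,3](0) P2=[5,2,0,1,7,3](1)
Move 3: P2 pit5 -> P1=[6,6,2,5,2,3](0) P2=[5,2,0,1,7,0](2)
Move 4: P2 pit0 -> P1=[0,6,2,5,2,3](0) P2=[0,3,1,2,8,0](9)
Move 5: P2 pit3 -> P1=[0,6,2,5,2,3](0) P2=[0,3,1,0,9,1](9)
Move 6: P2 pit2 -> P1=[0,6,0,5,2,3](0) P2=[0,3,0,0,9,1](12)
Move 7: P2 pit4 -> P1=[1,7,1,6,3,0](0) P2=[0,3,0,0,0,2](18)

Answer: 1 7 1 6 3 0 0 0 3 0 0 0 2 18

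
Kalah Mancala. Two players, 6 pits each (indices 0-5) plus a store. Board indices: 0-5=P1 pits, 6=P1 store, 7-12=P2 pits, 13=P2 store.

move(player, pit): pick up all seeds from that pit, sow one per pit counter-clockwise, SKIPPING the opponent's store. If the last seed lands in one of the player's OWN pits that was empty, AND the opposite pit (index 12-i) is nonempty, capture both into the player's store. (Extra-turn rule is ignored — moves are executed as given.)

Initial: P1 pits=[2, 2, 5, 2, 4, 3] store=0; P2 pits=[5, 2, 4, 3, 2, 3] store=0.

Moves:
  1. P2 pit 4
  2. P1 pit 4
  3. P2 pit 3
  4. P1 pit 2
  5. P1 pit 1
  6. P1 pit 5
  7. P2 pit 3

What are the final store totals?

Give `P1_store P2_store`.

Move 1: P2 pit4 -> P1=[2,2,5,2,4,3](0) P2=[5,2,4,3,0,4](1)
Move 2: P1 pit4 -> P1=[2,2,5,2,0,4](1) P2=[6,3,4,3,0,4](1)
Move 3: P2 pit3 -> P1=[2,2,5,2,0,4](1) P2=[6,3,4,0,1,5](2)
Move 4: P1 pit2 -> P1=[2,2,0,3,1,5](2) P2=[7,3,4,0,1,5](2)
Move 5: P1 pit1 -> P1=[2,0,1,4,1,5](2) P2=[7,3,4,0,1,5](2)
Move 6: P1 pit5 -> P1=[2,0,1,4,1,0](3) P2=[8,4,5,1,1,5](2)
Move 7: P2 pit3 -> P1=[2,0,1,4,1,0](3) P2=[8,4,5,0,2,5](2)

Answer: 3 2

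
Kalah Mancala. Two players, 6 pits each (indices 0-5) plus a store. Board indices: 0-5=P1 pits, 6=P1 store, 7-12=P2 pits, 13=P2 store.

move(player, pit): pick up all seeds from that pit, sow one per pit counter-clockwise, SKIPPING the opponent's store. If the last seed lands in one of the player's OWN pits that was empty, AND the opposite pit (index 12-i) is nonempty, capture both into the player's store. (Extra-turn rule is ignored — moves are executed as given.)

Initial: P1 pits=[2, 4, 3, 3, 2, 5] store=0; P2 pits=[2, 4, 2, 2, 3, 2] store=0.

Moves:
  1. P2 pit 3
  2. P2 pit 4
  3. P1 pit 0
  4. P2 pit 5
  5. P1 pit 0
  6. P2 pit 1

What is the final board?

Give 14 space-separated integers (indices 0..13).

Move 1: P2 pit3 -> P1=[2,4,3,3,2,5](0) P2=[2,4,2,0,4,3](0)
Move 2: P2 pit4 -> P1=[3,5,3,3,2,5](0) P2=[2,4,2,0,0,4](1)
Move 3: P1 pit0 -> P1=[0,6,4,4,2,5](0) P2=[2,4,2,0,0,4](1)
Move 4: P2 pit5 -> P1=[1,7,5,4,2,5](0) P2=[2,4,2,0,0,0](2)
Move 5: P1 pit0 -> P1=[0,8,5,4,2,5](0) P2=[2,4,2,0,0,0](2)
Move 6: P2 pit1 -> P1=[0,8,5,4,2,5](0) P2=[2,0,3,1,1,1](2)

Answer: 0 8 5 4 2 5 0 2 0 3 1 1 1 2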